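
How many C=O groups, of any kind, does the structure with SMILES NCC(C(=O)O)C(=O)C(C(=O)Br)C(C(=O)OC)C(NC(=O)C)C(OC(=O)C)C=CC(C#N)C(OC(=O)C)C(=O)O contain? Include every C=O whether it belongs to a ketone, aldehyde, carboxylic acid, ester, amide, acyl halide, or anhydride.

8

CH(COOH): carboxylic acid, 1 C=O (running total 1).
CO: ketone, 1 C=O (running total 2).
CH(COBr): acyl halide, 1 C=O (running total 3).
CH(COOCH3): ester, 1 C=O (running total 4).
CH(NHCOCH3): amide, 1 C=O (running total 5).
CH(OCOCH3): ester, 1 C=O (running total 6).
CH(OCOCH3): ester, 1 C=O (running total 7).
COOH: carboxylic acid, 1 C=O (running total 8).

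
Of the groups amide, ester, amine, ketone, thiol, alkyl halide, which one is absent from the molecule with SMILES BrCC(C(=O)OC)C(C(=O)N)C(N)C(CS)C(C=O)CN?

ester: present (CH(COOCH3) — pendant –COOCH3: carbonyl C bonded to C and –OCH3 → ester).
thiol: present (CH(CH2SH) — pendant –CH2SH → thiol).
amine: present (CH(NH2) — –NH2 on an sp³ carbon with no adjacent C=O → amine).
alkyl halide: present (BrCH2 — halogen on an sp³ carbon → alkyl halide).
amide: present (CH(CONH2) — pendant –CONH2: carbonyl C bonded to C and N → amide).
ketone: absent. In CH(COOCH3), the C=O is bonded to an –O–C group, which defines an ester, not a ketone. In CH(CONH2), the C=O is bonded to nitrogen, which defines an amide, not a ketone. In CH(CHO), the carbonyl carbon carries an H, so it is an aldehyde, not a ketone.

ketone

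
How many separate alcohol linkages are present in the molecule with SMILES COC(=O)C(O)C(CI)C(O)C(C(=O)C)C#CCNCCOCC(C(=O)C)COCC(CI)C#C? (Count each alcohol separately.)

Taking each segment in turn:
  CH3OOC: CH3O–C(=O)–: carbonyl C bonded to C and to –OCH3 → ester (not ketone + ether).
  CH(OH): –OH on an sp³ carbon → alcohol (secondary).
  CH(CH2I): pendant –CH2X: halogen on sp³ carbon → alkyl halide.
  CH(OH): –OH on an sp³ carbon → alcohol (secondary).
  CH(COCH3): pendant –COCH3: carbonyl C bonded to two carbons → ketone.
  C≡C: C≡C triple bond → alkyne.
  CH2NHCH2: C–N–C with sp³ carbons and no adjacent C=O → amine (secondary).
  CH2OCH2: C–O–C with sp³ carbons on both sides and no adjacent C=O → ether.
  CH(COCH3): pendant –COCH3: carbonyl C bonded to two carbons → ketone.
  CH2OCH2: C–O–C with sp³ carbons on both sides and no adjacent C=O → ether.
  CH(CH2I): pendant –CH2X: halogen on sp³ carbon → alkyl halide.
  C≡CH: C≡C triple bond → alkyne.
Alcohol appears at: CH(OH), CH(OH) → 2.

2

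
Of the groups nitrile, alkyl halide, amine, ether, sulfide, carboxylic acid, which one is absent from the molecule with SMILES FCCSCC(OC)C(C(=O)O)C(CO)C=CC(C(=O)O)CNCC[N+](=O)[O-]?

carboxylic acid: present (CH(COOH) — pendant –COOH: carbonyl C bonded to C and –OH → carboxylic acid).
sulfide: present (CH2SCH2 — C–S–C linkage → sulfide (thioether)).
ether: present (CH(OCH3) — pendant –OCH3: C–O–C with sp³ C, no adjacent C=O → ether).
alkyl halide: present (FCH2 — halogen on an sp³ carbon → alkyl halide).
amine: present (CH2NHCH2 — C–N–C with sp³ carbons and no adjacent C=O → amine (secondary)).
nitrile: no segment matches this pattern.

nitrile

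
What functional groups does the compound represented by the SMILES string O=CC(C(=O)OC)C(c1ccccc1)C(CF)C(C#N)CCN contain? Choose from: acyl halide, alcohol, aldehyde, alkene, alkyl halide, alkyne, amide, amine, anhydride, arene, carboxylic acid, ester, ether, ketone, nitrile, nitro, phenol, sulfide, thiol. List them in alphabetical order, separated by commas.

aldehyde, alkyl halide, amine, arene, ester, nitrile

Taking each segment in turn:
  OHC: terminal –CHO: carbonyl C bonded to H and C → aldehyde.
  CH(COOCH3): pendant –COOCH3: carbonyl C bonded to C and –OCH3 → ester.
  CH(C6H5): pendant –C6H5: benzene ring → arene.
  CH(CH2F): pendant –CH2X: halogen on sp³ carbon → alkyl halide.
  CH(CN): pendant –C≡N: nitrile.
  CH2NH2: –NH2 on an sp³ carbon with no adjacent C=O → amine.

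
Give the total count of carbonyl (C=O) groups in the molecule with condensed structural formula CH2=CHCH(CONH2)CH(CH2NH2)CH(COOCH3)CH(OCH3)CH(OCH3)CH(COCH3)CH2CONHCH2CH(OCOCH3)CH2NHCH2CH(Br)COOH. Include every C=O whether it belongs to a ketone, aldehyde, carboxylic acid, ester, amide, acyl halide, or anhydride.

6

CH(CONH2): amide, 1 C=O (running total 1).
CH(COOCH3): ester, 1 C=O (running total 2).
CH(COCH3): ketone, 1 C=O (running total 3).
CH2CONHCH2: amide, 1 C=O (running total 4).
CH(OCOCH3): ester, 1 C=O (running total 5).
COOH: carboxylic acid, 1 C=O (running total 6).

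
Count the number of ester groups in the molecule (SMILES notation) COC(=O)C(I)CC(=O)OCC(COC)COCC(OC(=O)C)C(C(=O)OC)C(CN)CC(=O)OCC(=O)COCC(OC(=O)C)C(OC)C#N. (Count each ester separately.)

CH3O–C(=O)–: carbonyl C bonded to C and to –OCH3 → ester (not ketone + ether).
halogen on an sp³ carbon → alkyl halide.
–C(=O)–O–C with C on the carbonyl side → ester.
pendant –CH2OCH3: C–O–C linkage → ether.
C–O–C with sp³ carbons on both sides and no adjacent C=O → ether.
pendant –OC(=O)CH3: an acyloxy group → ester.
pendant –COOCH3: carbonyl C bonded to C and –OCH3 → ester.
pendant –CH2NH2: N on sp³ C, no adjacent C=O → amine.
–C(=O)–O–C with C on the carbonyl side → ester.
–C(=O)– with carbon on both sides → ketone.
C–O–C with sp³ carbons on both sides and no adjacent C=O → ether.
pendant –OC(=O)CH3: an acyloxy group → ester.
pendant –OCH3: C–O–C with sp³ C, no adjacent C=O → ether.
–C≡N: carbon triple-bonded to nitrogen → nitrile.
Ester appears at: CH3OOC, CH2COOCH2, CH(OCOCH3), CH(COOCH3), CH2COOCH2, CH(OCOCH3) → 6.

6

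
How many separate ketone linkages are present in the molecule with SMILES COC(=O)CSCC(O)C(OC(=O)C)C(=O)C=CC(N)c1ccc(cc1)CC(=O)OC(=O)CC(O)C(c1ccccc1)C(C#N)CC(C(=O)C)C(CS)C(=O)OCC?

Reading the structure from left to right:
  CH3OOC: CH3O–C(=O)–: carbonyl C bonded to C and to –OCH3 → ester (not ketone + ether).
  CH2SCH2: C–S–C linkage → sulfide (thioether).
  CH(OH): –OH on an sp³ carbon → alcohol (secondary).
  CH(OCOCH3): pendant –OC(=O)CH3: an acyloxy group → ester.
  CO: –C(=O)– with carbon on both sides → ketone.
  CH=CH: C=C double bond → alkene.
  CH(NH2): –NH2 on an sp³ carbon with no adjacent C=O → amine.
  C6H4: para-disubstituted benzene ring → arene.
  CH2CO-O-COCH2: two acyl groups sharing one oxygen, –C(=O)–O–C(=O)– → anhydride.
  CH(OH): –OH on an sp³ carbon → alcohol (secondary).
  CH(C6H5): pendant –C6H5: benzene ring → arene.
  CH(CN): pendant –C≡N: nitrile.
  CH(COCH3): pendant –COCH3: carbonyl C bonded to two carbons → ketone.
  CH(CH2SH): pendant –CH2SH → thiol.
  COOCH2CH3: –C(=O)OCH2CH3: carbonyl C bonded to C and to –OEt → ester.
Ketone appears at: CO, CH(COCH3) → 2.

2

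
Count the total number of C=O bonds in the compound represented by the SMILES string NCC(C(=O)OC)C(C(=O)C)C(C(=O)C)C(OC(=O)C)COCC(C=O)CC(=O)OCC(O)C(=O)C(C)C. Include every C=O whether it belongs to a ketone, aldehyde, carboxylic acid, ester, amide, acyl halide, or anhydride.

CH(COOCH3): ester, 1 C=O (running total 1).
CH(COCH3): ketone, 1 C=O (running total 2).
CH(COCH3): ketone, 1 C=O (running total 3).
CH(OCOCH3): ester, 1 C=O (running total 4).
CH(CHO): aldehyde, 1 C=O (running total 5).
CH2COOCH2: ester, 1 C=O (running total 6).
CO: ketone, 1 C=O (running total 7).

7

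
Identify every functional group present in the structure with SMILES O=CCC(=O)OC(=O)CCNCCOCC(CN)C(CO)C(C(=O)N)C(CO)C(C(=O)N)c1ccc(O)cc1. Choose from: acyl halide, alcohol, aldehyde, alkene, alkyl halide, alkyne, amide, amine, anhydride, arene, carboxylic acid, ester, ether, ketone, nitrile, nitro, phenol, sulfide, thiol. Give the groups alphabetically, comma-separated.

alcohol, aldehyde, amide, amine, anhydride, arene, ether, phenol

Taking each segment in turn:
  OHC: terminal –CHO: carbonyl C bonded to H and C → aldehyde.
  CH2CO-O-COCH2: two acyl groups sharing one oxygen, –C(=O)–O–C(=O)– → anhydride.
  CH2NHCH2: C–N–C with sp³ carbons and no adjacent C=O → amine (secondary).
  CH2OCH2: C–O–C with sp³ carbons on both sides and no adjacent C=O → ether.
  CH(CH2NH2): pendant –CH2NH2: N on sp³ C, no adjacent C=O → amine.
  CH(CH2OH): pendant –CH2OH on an sp³ backbone C → alcohol.
  CH(CONH2): pendant –CONH2: carbonyl C bonded to C and N → amide.
  CH(CH2OH): pendant –CH2OH on an sp³ backbone C → alcohol.
  CH(CONH2): pendant –CONH2: carbonyl C bonded to C and N → amide.
  C6H4OH: –OH attached directly to an aromatic ring → phenol (not alcohol); the ring itself is an arene.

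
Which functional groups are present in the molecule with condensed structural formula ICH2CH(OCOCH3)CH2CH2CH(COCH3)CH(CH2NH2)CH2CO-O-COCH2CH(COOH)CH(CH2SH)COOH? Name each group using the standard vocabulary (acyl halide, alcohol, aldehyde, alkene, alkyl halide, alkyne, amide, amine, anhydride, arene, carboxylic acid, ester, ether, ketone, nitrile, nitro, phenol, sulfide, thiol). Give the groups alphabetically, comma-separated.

halogen on an sp³ carbon → alkyl halide.
pendant –OC(=O)CH3: an acyloxy group → ester.
pendant –COCH3: carbonyl C bonded to two carbons → ketone.
pendant –CH2NH2: N on sp³ C, no adjacent C=O → amine.
two acyl groups sharing one oxygen, –C(=O)–O–C(=O)– → anhydride.
pendant –COOH: carbonyl C bonded to C and –OH → carboxylic acid.
pendant –CH2SH → thiol.
–COOH: carbonyl C bonded to –OH and C → carboxylic acid (the –OH is not a separate alcohol).

alkyl halide, amine, anhydride, carboxylic acid, ester, ketone, thiol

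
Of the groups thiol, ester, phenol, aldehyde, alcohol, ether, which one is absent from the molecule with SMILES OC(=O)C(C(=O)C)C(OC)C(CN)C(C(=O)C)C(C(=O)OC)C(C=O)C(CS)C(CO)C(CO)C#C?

phenol

ether: present (CH(OCH3) — pendant –OCH3: C–O–C with sp³ C, no adjacent C=O → ether).
thiol: present (CH(CH2SH) — pendant –CH2SH → thiol).
alcohol: present (CH(CH2OH) — pendant –CH2OH on an sp³ backbone C → alcohol).
ester: present (CH(COOCH3) — pendant –COOCH3: carbonyl C bonded to C and –OCH3 → ester).
aldehyde: present (CH(CHO) — pendant –CHO: carbonyl C bonded to C and H → aldehyde).
phenol: absent. In CH(CH2OH), the –OH is on an sp³ carbon, not on an aromatic ring, so it is an alcohol.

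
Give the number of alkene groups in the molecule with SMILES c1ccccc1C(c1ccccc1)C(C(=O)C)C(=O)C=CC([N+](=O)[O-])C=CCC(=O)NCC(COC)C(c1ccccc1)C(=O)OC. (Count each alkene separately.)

Taking each segment in turn:
  C6H5: C6H5– phenyl ring → arene.
  CH(C6H5): pendant –C6H5: benzene ring → arene.
  CH(COCH3): pendant –COCH3: carbonyl C bonded to two carbons → ketone.
  CO: –C(=O)– with carbon on both sides → ketone.
  CH=CH: C=C double bond → alkene.
  CH(NO2): –NO2 on an sp³ carbon → nitro (the N=O is not a carbonyl).
  CH=CH: C=C double bond → alkene.
  CH2CONHCH2: –C(=O)–N– linkage → amide (the N is not an amine).
  CH(CH2OCH3): pendant –CH2OCH3: C–O–C linkage → ether.
  CH(C6H5): pendant –C6H5: benzene ring → arene.
  COOCH3: –C(=O)OCH3: carbonyl C bonded to C and to –OCH3 → ester (not ketone + ether).
Alkene appears at: CH=CH, CH=CH → 2.

2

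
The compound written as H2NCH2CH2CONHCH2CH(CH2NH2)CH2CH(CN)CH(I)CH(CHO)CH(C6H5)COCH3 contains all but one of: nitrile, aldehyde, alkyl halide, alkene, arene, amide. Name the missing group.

amide: present (CH2CONHCH2 — –C(=O)–N– linkage → amide (the N is not an amine)).
arene: present (CH(C6H5) — pendant –C6H5: benzene ring → arene).
nitrile: present (CH(CN) — pendant –C≡N: nitrile).
aldehyde: present (CH(CHO) — pendant –CHO: carbonyl C bonded to C and H → aldehyde).
alkyl halide: present (CH(I) — halogen on an sp³ carbon → alkyl halide).
alkene: absent. In CH(C6H5), the C=C units are part of an aromatic ring, which is an arene, not an isolated alkene.

alkene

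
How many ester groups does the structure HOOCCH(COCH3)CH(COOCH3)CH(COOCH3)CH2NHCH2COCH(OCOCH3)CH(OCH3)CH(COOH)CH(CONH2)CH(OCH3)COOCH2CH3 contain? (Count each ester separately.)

Working along the chain:
  HOOC: –COOH: carbonyl C bonded to –OH and C → carboxylic acid (the –OH is not a separate alcohol).
  CH(COCH3): pendant –COCH3: carbonyl C bonded to two carbons → ketone.
  CH(COOCH3): pendant –COOCH3: carbonyl C bonded to C and –OCH3 → ester.
  CH(COOCH3): pendant –COOCH3: carbonyl C bonded to C and –OCH3 → ester.
  CH2NHCH2: C–N–C with sp³ carbons and no adjacent C=O → amine (secondary).
  CO: –C(=O)– with carbon on both sides → ketone.
  CH(OCOCH3): pendant –OC(=O)CH3: an acyloxy group → ester.
  CH(OCH3): pendant –OCH3: C–O–C with sp³ C, no adjacent C=O → ether.
  CH(COOH): pendant –COOH: carbonyl C bonded to C and –OH → carboxylic acid.
  CH(CONH2): pendant –CONH2: carbonyl C bonded to C and N → amide.
  CH(OCH3): pendant –OCH3: C–O–C with sp³ C, no adjacent C=O → ether.
  COOCH2CH3: –C(=O)OCH2CH3: carbonyl C bonded to C and to –OEt → ester.
Ester appears at: CH(COOCH3), CH(COOCH3), CH(OCOCH3), COOCH2CH3 → 4.

4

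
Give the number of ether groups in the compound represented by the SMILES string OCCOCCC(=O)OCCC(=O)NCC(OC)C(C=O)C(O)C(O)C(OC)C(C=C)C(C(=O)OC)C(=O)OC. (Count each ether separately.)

3

HO– on an sp³ carbon → alcohol.
C–O–C with sp³ carbons on both sides and no adjacent C=O → ether.
–C(=O)–O–C with C on the carbonyl side → ester.
–C(=O)–N– linkage → amide (the N is not an amine).
pendant –OCH3: C–O–C with sp³ C, no adjacent C=O → ether.
pendant –CHO: carbonyl C bonded to C and H → aldehyde.
–OH on an sp³ carbon → alcohol (secondary).
–OH on an sp³ carbon → alcohol (secondary).
pendant –OCH3: C–O–C with sp³ C, no adjacent C=O → ether.
pendant –CH=CH2: C=C double bond → alkene.
pendant –COOCH3: carbonyl C bonded to C and –OCH3 → ester.
–C(=O)OCH3: carbonyl C bonded to C and to –OCH3 → ester (not ketone + ether).
Ether appears at: CH2OCH2, CH(OCH3), CH(OCH3) → 3.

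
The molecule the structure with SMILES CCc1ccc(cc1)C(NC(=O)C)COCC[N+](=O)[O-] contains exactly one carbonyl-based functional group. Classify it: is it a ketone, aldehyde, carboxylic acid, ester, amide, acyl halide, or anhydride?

The carbonyl is in the CH(NHCOCH3) segment: pendant –NHC(=O)CH3: N bonded to a carbonyl → amide (not amine).

amide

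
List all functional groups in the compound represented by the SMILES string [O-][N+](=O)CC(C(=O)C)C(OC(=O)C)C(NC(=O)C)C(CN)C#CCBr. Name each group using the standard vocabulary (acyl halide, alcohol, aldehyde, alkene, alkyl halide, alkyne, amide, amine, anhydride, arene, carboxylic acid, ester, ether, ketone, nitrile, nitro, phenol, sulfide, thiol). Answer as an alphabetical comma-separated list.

Taking each segment in turn:
  O2NCH2: –NO2 on carbon → nitro group.
  CH(COCH3): pendant –COCH3: carbonyl C bonded to two carbons → ketone.
  CH(OCOCH3): pendant –OC(=O)CH3: an acyloxy group → ester.
  CH(NHCOCH3): pendant –NHC(=O)CH3: N bonded to a carbonyl → amide (not amine).
  CH(CH2NH2): pendant –CH2NH2: N on sp³ C, no adjacent C=O → amine.
  C≡C: C≡C triple bond → alkyne.
  CH2Br: halogen on an sp³ carbon → alkyl halide.

alkyl halide, alkyne, amide, amine, ester, ketone, nitro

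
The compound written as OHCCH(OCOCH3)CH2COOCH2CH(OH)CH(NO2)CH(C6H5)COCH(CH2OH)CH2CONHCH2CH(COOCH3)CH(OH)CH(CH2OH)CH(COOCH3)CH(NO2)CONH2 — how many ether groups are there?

terminal –CHO: carbonyl C bonded to H and C → aldehyde.
pendant –OC(=O)CH3: an acyloxy group → ester.
–C(=O)–O–C with C on the carbonyl side → ester.
–OH on an sp³ carbon → alcohol (secondary).
–NO2 on an sp³ carbon → nitro (the N=O is not a carbonyl).
pendant –C6H5: benzene ring → arene.
–C(=O)– with carbon on both sides → ketone.
pendant –CH2OH on an sp³ backbone C → alcohol.
–C(=O)–N– linkage → amide (the N is not an amine).
pendant –COOCH3: carbonyl C bonded to C and –OCH3 → ester.
–OH on an sp³ carbon → alcohol (secondary).
pendant –CH2OH on an sp³ backbone C → alcohol.
pendant –COOCH3: carbonyl C bonded to C and –OCH3 → ester.
–NO2 on an sp³ carbon → nitro (the N=O is not a carbonyl).
–C(=O)NH2: carbonyl C bonded to C and to N → amide (the N is not a separate amine).
No segment is a ether: CH(OCOCH3) is ester, not ether; CH2COOCH2 is ester, not ether; CH(OH) is alcohol, not ether. → 0.

0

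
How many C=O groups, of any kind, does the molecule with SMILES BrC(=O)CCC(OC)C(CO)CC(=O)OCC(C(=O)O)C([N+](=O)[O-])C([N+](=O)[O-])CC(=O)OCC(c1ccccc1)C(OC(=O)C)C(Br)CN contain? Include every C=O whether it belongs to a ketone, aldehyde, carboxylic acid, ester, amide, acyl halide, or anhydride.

5

BrCO: acyl halide, 1 C=O (running total 1).
CH2COOCH2: ester, 1 C=O (running total 2).
CH(COOH): carboxylic acid, 1 C=O (running total 3).
CH2COOCH2: ester, 1 C=O (running total 4).
CH(OCOCH3): ester, 1 C=O (running total 5).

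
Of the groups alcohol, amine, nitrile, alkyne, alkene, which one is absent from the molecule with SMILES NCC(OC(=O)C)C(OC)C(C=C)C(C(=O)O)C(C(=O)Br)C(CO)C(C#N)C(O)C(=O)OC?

alkyne

nitrile: present (CH(CN) — pendant –C≡N: nitrile).
alkene: present (CH(CH=CH2) — pendant –CH=CH2: C=C double bond → alkene).
alcohol: present (CH(CH2OH) — pendant –CH2OH on an sp³ backbone C → alcohol).
amine: present (H2NCH2 — –NH2 on an sp³ carbon with no adjacent C=O → amine).
alkyne: absent. In CH(CN), the triple bond is C≡N, not C≡C, so it is a nitrile.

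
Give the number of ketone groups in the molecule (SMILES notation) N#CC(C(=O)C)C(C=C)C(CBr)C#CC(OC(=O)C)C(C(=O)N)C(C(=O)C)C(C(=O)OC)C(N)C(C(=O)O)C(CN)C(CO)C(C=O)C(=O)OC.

N≡C–: carbon triple-bonded to nitrogen → nitrile.
pendant –COCH3: carbonyl C bonded to two carbons → ketone.
pendant –CH=CH2: C=C double bond → alkene.
pendant –CH2X: halogen on sp³ carbon → alkyl halide.
C≡C triple bond → alkyne.
pendant –OC(=O)CH3: an acyloxy group → ester.
pendant –CONH2: carbonyl C bonded to C and N → amide.
pendant –COCH3: carbonyl C bonded to two carbons → ketone.
pendant –COOCH3: carbonyl C bonded to C and –OCH3 → ester.
–NH2 on an sp³ carbon with no adjacent C=O → amine.
pendant –COOH: carbonyl C bonded to C and –OH → carboxylic acid.
pendant –CH2NH2: N on sp³ C, no adjacent C=O → amine.
pendant –CH2OH on an sp³ backbone C → alcohol.
pendant –CHO: carbonyl C bonded to C and H → aldehyde.
–C(=O)OCH3: carbonyl C bonded to C and to –OCH3 → ester (not ketone + ether).
Ketone appears at: CH(COCH3), CH(COCH3) → 2.

2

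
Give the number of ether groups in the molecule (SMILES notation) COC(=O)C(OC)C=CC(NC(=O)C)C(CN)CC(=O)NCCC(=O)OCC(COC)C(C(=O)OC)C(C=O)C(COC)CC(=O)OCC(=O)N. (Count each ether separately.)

3

CH3O–C(=O)–: carbonyl C bonded to C and to –OCH3 → ester (not ketone + ether).
pendant –OCH3: C–O–C with sp³ C, no adjacent C=O → ether.
C=C double bond → alkene.
pendant –NHC(=O)CH3: N bonded to a carbonyl → amide (not amine).
pendant –CH2NH2: N on sp³ C, no adjacent C=O → amine.
–C(=O)–N– linkage → amide (the N is not an amine).
–C(=O)–O–C with C on the carbonyl side → ester.
pendant –CH2OCH3: C–O–C linkage → ether.
pendant –COOCH3: carbonyl C bonded to C and –OCH3 → ester.
pendant –CHO: carbonyl C bonded to C and H → aldehyde.
pendant –CH2OCH3: C–O–C linkage → ether.
–C(=O)–O–C with C on the carbonyl side → ester.
–C(=O)NH2: carbonyl C bonded to C and to N → amide (the N is not a separate amine).
Ether appears at: CH(OCH3), CH(CH2OCH3), CH(CH2OCH3) → 3.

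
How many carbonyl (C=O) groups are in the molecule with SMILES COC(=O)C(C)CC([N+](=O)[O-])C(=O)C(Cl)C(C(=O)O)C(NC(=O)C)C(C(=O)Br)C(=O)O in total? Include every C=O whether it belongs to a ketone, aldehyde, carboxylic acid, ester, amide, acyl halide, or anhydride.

6

CH3OOC: ester, 1 C=O (running total 1).
CO: ketone, 1 C=O (running total 2).
CH(COOH): carboxylic acid, 1 C=O (running total 3).
CH(NHCOCH3): amide, 1 C=O (running total 4).
CH(COBr): acyl halide, 1 C=O (running total 5).
COOH: carboxylic acid, 1 C=O (running total 6).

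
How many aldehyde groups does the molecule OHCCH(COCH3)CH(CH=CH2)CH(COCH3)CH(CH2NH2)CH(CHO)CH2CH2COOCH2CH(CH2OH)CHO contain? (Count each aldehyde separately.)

Reading the structure from left to right:
  OHC: terminal –CHO: carbonyl C bonded to H and C → aldehyde.
  CH(COCH3): pendant –COCH3: carbonyl C bonded to two carbons → ketone.
  CH(CH=CH2): pendant –CH=CH2: C=C double bond → alkene.
  CH(COCH3): pendant –COCH3: carbonyl C bonded to two carbons → ketone.
  CH(CH2NH2): pendant –CH2NH2: N on sp³ C, no adjacent C=O → amine.
  CH(CHO): pendant –CHO: carbonyl C bonded to C and H → aldehyde.
  CH2COOCH2: –C(=O)–O–C with C on the carbonyl side → ester.
  CH(CH2OH): pendant –CH2OH on an sp³ backbone C → alcohol.
  CHO: terminal –CHO: carbonyl C bonded to H and C → aldehyde.
Aldehyde appears at: OHC, CH(CHO), CHO → 3.

3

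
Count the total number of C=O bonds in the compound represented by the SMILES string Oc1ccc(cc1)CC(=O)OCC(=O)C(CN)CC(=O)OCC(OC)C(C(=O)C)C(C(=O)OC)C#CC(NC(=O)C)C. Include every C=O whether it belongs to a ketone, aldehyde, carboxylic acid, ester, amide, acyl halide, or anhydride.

6

CH2COOCH2: ester, 1 C=O (running total 1).
CO: ketone, 1 C=O (running total 2).
CH2COOCH2: ester, 1 C=O (running total 3).
CH(COCH3): ketone, 1 C=O (running total 4).
CH(COOCH3): ester, 1 C=O (running total 5).
CH(NHCOCH3): amide, 1 C=O (running total 6).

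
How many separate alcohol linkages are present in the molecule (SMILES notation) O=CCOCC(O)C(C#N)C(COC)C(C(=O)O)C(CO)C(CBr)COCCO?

Reading the structure from left to right:
  OHC: terminal –CHO: carbonyl C bonded to H and C → aldehyde.
  CH2OCH2: C–O–C with sp³ carbons on both sides and no adjacent C=O → ether.
  CH(OH): –OH on an sp³ carbon → alcohol (secondary).
  CH(CN): pendant –C≡N: nitrile.
  CH(CH2OCH3): pendant –CH2OCH3: C–O–C linkage → ether.
  CH(COOH): pendant –COOH: carbonyl C bonded to C and –OH → carboxylic acid.
  CH(CH2OH): pendant –CH2OH on an sp³ backbone C → alcohol.
  CH(CH2Br): pendant –CH2X: halogen on sp³ carbon → alkyl halide.
  CH2OCH2: C–O–C with sp³ carbons on both sides and no adjacent C=O → ether.
  CH2OH: –OH on an sp³ carbon → alcohol.
Alcohol appears at: CH(OH), CH(CH2OH), CH2OH → 3.

3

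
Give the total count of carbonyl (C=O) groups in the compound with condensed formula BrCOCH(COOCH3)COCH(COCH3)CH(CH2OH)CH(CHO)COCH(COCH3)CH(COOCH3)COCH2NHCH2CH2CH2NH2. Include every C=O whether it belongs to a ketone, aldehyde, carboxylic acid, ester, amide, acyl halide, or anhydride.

BrCO: acyl halide, 1 C=O (running total 1).
CH(COOCH3): ester, 1 C=O (running total 2).
CO: ketone, 1 C=O (running total 3).
CH(COCH3): ketone, 1 C=O (running total 4).
CH(CHO): aldehyde, 1 C=O (running total 5).
CO: ketone, 1 C=O (running total 6).
CH(COCH3): ketone, 1 C=O (running total 7).
CH(COOCH3): ester, 1 C=O (running total 8).
CO: ketone, 1 C=O (running total 9).

9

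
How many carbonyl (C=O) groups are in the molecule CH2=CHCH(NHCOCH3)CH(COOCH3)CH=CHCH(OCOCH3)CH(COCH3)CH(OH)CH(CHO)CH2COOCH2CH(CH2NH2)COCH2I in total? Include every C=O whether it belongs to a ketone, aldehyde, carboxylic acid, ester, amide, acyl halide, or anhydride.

7

CH(NHCOCH3): amide, 1 C=O (running total 1).
CH(COOCH3): ester, 1 C=O (running total 2).
CH(OCOCH3): ester, 1 C=O (running total 3).
CH(COCH3): ketone, 1 C=O (running total 4).
CH(CHO): aldehyde, 1 C=O (running total 5).
CH2COOCH2: ester, 1 C=O (running total 6).
CO: ketone, 1 C=O (running total 7).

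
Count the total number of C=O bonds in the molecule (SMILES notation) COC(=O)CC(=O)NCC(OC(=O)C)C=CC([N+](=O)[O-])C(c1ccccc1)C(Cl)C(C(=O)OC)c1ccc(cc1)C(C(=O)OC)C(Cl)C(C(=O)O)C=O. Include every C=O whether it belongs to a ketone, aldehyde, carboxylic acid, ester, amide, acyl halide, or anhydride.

7

CH3OOC: ester, 1 C=O (running total 1).
CH2CONHCH2: amide, 1 C=O (running total 2).
CH(OCOCH3): ester, 1 C=O (running total 3).
CH(COOCH3): ester, 1 C=O (running total 4).
CH(COOCH3): ester, 1 C=O (running total 5).
CH(COOH): carboxylic acid, 1 C=O (running total 6).
CHO: aldehyde, 1 C=O (running total 7).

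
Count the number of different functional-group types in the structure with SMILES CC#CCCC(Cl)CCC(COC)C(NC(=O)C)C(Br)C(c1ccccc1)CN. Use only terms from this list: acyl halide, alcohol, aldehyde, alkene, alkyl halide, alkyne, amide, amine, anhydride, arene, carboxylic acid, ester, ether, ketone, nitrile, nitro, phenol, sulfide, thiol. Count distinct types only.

6

C≡C triple bond → alkyne.
halogen on an sp³ carbon → alkyl halide.
pendant –CH2OCH3: C–O–C linkage → ether.
pendant –NHC(=O)CH3: N bonded to a carbonyl → amide (not amine).
halogen on an sp³ carbon → alkyl halide.
pendant –C6H5: benzene ring → arene.
–NH2 on an sp³ carbon with no adjacent C=O → amine.
Distinct types present: alkyl halide, alkyne, amide, amine, arene, ether.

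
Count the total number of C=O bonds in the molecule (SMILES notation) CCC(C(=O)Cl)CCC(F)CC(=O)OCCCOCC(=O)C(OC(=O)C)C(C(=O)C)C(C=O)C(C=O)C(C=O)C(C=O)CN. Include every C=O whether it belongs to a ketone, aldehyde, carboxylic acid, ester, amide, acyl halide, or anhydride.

9

CH(COCl): acyl halide, 1 C=O (running total 1).
CH2COOCH2: ester, 1 C=O (running total 2).
CO: ketone, 1 C=O (running total 3).
CH(OCOCH3): ester, 1 C=O (running total 4).
CH(COCH3): ketone, 1 C=O (running total 5).
CH(CHO): aldehyde, 1 C=O (running total 6).
CH(CHO): aldehyde, 1 C=O (running total 7).
CH(CHO): aldehyde, 1 C=O (running total 8).
CH(CHO): aldehyde, 1 C=O (running total 9).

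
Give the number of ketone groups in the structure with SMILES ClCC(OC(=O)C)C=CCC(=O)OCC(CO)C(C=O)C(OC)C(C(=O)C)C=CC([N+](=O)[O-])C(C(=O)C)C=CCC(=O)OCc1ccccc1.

halogen on an sp³ carbon → alkyl halide.
pendant –OC(=O)CH3: an acyloxy group → ester.
C=C double bond → alkene.
–C(=O)–O–C with C on the carbonyl side → ester.
pendant –CH2OH on an sp³ backbone C → alcohol.
pendant –CHO: carbonyl C bonded to C and H → aldehyde.
pendant –OCH3: C–O–C with sp³ C, no adjacent C=O → ether.
pendant –COCH3: carbonyl C bonded to two carbons → ketone.
C=C double bond → alkene.
–NO2 on an sp³ carbon → nitro (the N=O is not a carbonyl).
pendant –COCH3: carbonyl C bonded to two carbons → ketone.
C=C double bond → alkene.
–C(=O)–O–C with C on the carbonyl side → ester.
–C6H5 phenyl ring → arene.
Ketone appears at: CH(COCH3), CH(COCH3) → 2.

2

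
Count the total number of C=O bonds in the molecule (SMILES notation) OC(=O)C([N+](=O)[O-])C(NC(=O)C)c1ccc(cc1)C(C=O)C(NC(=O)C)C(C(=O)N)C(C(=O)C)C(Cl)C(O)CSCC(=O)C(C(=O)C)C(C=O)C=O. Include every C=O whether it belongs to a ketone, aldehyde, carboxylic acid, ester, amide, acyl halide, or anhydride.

10

HOOC: carboxylic acid, 1 C=O (running total 1).
CH(NHCOCH3): amide, 1 C=O (running total 2).
CH(CHO): aldehyde, 1 C=O (running total 3).
CH(NHCOCH3): amide, 1 C=O (running total 4).
CH(CONH2): amide, 1 C=O (running total 5).
CH(COCH3): ketone, 1 C=O (running total 6).
CO: ketone, 1 C=O (running total 7).
CH(COCH3): ketone, 1 C=O (running total 8).
CH(CHO): aldehyde, 1 C=O (running total 9).
CHO: aldehyde, 1 C=O (running total 10).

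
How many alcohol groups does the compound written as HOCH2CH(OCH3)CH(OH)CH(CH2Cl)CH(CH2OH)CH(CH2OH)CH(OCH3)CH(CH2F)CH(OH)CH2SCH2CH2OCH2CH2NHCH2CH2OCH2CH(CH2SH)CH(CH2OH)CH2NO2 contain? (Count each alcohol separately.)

6

HO– on an sp³ carbon → alcohol.
pendant –OCH3: C–O–C with sp³ C, no adjacent C=O → ether.
–OH on an sp³ carbon → alcohol (secondary).
pendant –CH2X: halogen on sp³ carbon → alkyl halide.
pendant –CH2OH on an sp³ backbone C → alcohol.
pendant –CH2OH on an sp³ backbone C → alcohol.
pendant –OCH3: C–O–C with sp³ C, no adjacent C=O → ether.
pendant –CH2X: halogen on sp³ carbon → alkyl halide.
–OH on an sp³ carbon → alcohol (secondary).
C–S–C linkage → sulfide (thioether).
C–O–C with sp³ carbons on both sides and no adjacent C=O → ether.
C–N–C with sp³ carbons and no adjacent C=O → amine (secondary).
C–O–C with sp³ carbons on both sides and no adjacent C=O → ether.
pendant –CH2SH → thiol.
pendant –CH2OH on an sp³ backbone C → alcohol.
–NO2 on carbon → nitro group.
Alcohol appears at: HOCH2, CH(OH), CH(CH2OH), CH(CH2OH), CH(OH), CH(CH2OH) → 6.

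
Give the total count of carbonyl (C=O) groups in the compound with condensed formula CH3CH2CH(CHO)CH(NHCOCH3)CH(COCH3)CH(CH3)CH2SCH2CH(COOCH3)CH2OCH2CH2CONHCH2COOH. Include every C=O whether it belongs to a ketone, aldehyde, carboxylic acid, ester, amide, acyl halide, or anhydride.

CH(CHO): aldehyde, 1 C=O (running total 1).
CH(NHCOCH3): amide, 1 C=O (running total 2).
CH(COCH3): ketone, 1 C=O (running total 3).
CH(COOCH3): ester, 1 C=O (running total 4).
CH2CONHCH2: amide, 1 C=O (running total 5).
COOH: carboxylic acid, 1 C=O (running total 6).

6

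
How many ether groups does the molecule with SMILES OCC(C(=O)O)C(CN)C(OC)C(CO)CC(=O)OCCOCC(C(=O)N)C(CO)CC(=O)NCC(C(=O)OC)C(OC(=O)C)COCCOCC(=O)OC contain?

4

HO– on an sp³ carbon → alcohol.
pendant –COOH: carbonyl C bonded to C and –OH → carboxylic acid.
pendant –CH2NH2: N on sp³ C, no adjacent C=O → amine.
pendant –OCH3: C–O–C with sp³ C, no adjacent C=O → ether.
pendant –CH2OH on an sp³ backbone C → alcohol.
–C(=O)–O–C with C on the carbonyl side → ester.
C–O–C with sp³ carbons on both sides and no adjacent C=O → ether.
pendant –CONH2: carbonyl C bonded to C and N → amide.
pendant –CH2OH on an sp³ backbone C → alcohol.
–C(=O)–N– linkage → amide (the N is not an amine).
pendant –COOCH3: carbonyl C bonded to C and –OCH3 → ester.
pendant –OC(=O)CH3: an acyloxy group → ester.
C–O–C with sp³ carbons on both sides and no adjacent C=O → ether.
C–O–C with sp³ carbons on both sides and no adjacent C=O → ether.
–C(=O)OCH3: carbonyl C bonded to C and to –OCH3 → ester (not ketone + ether).
Ether appears at: CH(OCH3), CH2OCH2, CH2OCH2, CH2OCH2 → 4.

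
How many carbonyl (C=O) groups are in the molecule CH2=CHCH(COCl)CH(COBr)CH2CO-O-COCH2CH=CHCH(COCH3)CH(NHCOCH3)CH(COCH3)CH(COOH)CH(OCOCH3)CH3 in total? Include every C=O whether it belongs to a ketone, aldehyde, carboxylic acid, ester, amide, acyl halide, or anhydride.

CH(COCl): acyl halide, 1 C=O (running total 1).
CH(COBr): acyl halide, 1 C=O (running total 2).
CH2CO-O-COCH2: anhydride, 2 C=O (running total 4).
CH(COCH3): ketone, 1 C=O (running total 5).
CH(NHCOCH3): amide, 1 C=O (running total 6).
CH(COCH3): ketone, 1 C=O (running total 7).
CH(COOH): carboxylic acid, 1 C=O (running total 8).
CH(OCOCH3): ester, 1 C=O (running total 9).

9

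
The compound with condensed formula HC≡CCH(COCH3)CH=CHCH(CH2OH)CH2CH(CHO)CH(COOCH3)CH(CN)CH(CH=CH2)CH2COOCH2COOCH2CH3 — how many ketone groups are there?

Reading the structure from left to right:
  HC≡C: C≡C triple bond → alkyne.
  CH(COCH3): pendant –COCH3: carbonyl C bonded to two carbons → ketone.
  CH=CH: C=C double bond → alkene.
  CH(CH2OH): pendant –CH2OH on an sp³ backbone C → alcohol.
  CH(CHO): pendant –CHO: carbonyl C bonded to C and H → aldehyde.
  CH(COOCH3): pendant –COOCH3: carbonyl C bonded to C and –OCH3 → ester.
  CH(CN): pendant –C≡N: nitrile.
  CH(CH=CH2): pendant –CH=CH2: C=C double bond → alkene.
  CH2COOCH2: –C(=O)–O–C with C on the carbonyl side → ester.
  COOCH2CH3: –C(=O)OCH2CH3: carbonyl C bonded to C and to –OEt → ester.
Ketone appears at: CH(COCH3) → 1.

1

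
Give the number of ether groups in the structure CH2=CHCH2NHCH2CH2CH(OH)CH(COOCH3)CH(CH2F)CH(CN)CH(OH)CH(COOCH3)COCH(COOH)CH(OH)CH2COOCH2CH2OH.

0

Working along the chain:
  CH2=CH: C=C double bond → alkene.
  CH2NHCH2: C–N–C with sp³ carbons and no adjacent C=O → amine (secondary).
  CH(OH): –OH on an sp³ carbon → alcohol (secondary).
  CH(COOCH3): pendant –COOCH3: carbonyl C bonded to C and –OCH3 → ester.
  CH(CH2F): pendant –CH2X: halogen on sp³ carbon → alkyl halide.
  CH(CN): pendant –C≡N: nitrile.
  CH(OH): –OH on an sp³ carbon → alcohol (secondary).
  CH(COOCH3): pendant –COOCH3: carbonyl C bonded to C and –OCH3 → ester.
  CO: –C(=O)– with carbon on both sides → ketone.
  CH(COOH): pendant –COOH: carbonyl C bonded to C and –OH → carboxylic acid.
  CH(OH): –OH on an sp³ carbon → alcohol (secondary).
  CH2COOCH2: –C(=O)–O–C with C on the carbonyl side → ester.
  CH2OH: –OH on an sp³ carbon → alcohol.
No segment is a ether: CH(OH) is alcohol, not ether; CH(COOCH3) is ester, not ether; CH(OH) is alcohol, not ether. → 0.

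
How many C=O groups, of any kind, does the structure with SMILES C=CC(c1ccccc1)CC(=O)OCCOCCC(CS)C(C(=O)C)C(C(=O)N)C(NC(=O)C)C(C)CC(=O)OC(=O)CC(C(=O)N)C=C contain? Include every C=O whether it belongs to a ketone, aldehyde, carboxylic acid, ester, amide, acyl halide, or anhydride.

CH2COOCH2: ester, 1 C=O (running total 1).
CH(COCH3): ketone, 1 C=O (running total 2).
CH(CONH2): amide, 1 C=O (running total 3).
CH(NHCOCH3): amide, 1 C=O (running total 4).
CH2CO-O-COCH2: anhydride, 2 C=O (running total 6).
CH(CONH2): amide, 1 C=O (running total 7).

7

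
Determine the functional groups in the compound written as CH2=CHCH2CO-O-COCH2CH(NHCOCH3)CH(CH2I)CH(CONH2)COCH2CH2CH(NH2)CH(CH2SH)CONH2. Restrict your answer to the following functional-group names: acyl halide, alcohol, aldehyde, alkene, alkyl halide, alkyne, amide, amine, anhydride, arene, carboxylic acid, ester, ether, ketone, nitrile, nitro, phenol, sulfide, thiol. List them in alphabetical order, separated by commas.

C=C double bond → alkene.
two acyl groups sharing one oxygen, –C(=O)–O–C(=O)– → anhydride.
pendant –NHC(=O)CH3: N bonded to a carbonyl → amide (not amine).
pendant –CH2X: halogen on sp³ carbon → alkyl halide.
pendant –CONH2: carbonyl C bonded to C and N → amide.
–C(=O)– with carbon on both sides → ketone.
–NH2 on an sp³ carbon with no adjacent C=O → amine.
pendant –CH2SH → thiol.
–C(=O)NH2: carbonyl C bonded to C and to N → amide (the N is not a separate amine).

alkene, alkyl halide, amide, amine, anhydride, ketone, thiol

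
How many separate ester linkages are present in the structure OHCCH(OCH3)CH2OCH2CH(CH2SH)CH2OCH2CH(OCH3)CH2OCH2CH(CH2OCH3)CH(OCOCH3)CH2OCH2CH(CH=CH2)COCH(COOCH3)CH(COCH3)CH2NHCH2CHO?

Reading the structure from left to right:
  OHC: terminal –CHO: carbonyl C bonded to H and C → aldehyde.
  CH(OCH3): pendant –OCH3: C–O–C with sp³ C, no adjacent C=O → ether.
  CH2OCH2: C–O–C with sp³ carbons on both sides and no adjacent C=O → ether.
  CH(CH2SH): pendant –CH2SH → thiol.
  CH2OCH2: C–O–C with sp³ carbons on both sides and no adjacent C=O → ether.
  CH(OCH3): pendant –OCH3: C–O–C with sp³ C, no adjacent C=O → ether.
  CH2OCH2: C–O–C with sp³ carbons on both sides and no adjacent C=O → ether.
  CH(CH2OCH3): pendant –CH2OCH3: C–O–C linkage → ether.
  CH(OCOCH3): pendant –OC(=O)CH3: an acyloxy group → ester.
  CH2OCH2: C–O–C with sp³ carbons on both sides and no adjacent C=O → ether.
  CH(CH=CH2): pendant –CH=CH2: C=C double bond → alkene.
  CO: –C(=O)– with carbon on both sides → ketone.
  CH(COOCH3): pendant –COOCH3: carbonyl C bonded to C and –OCH3 → ester.
  CH(COCH3): pendant –COCH3: carbonyl C bonded to two carbons → ketone.
  CH2NHCH2: C–N–C with sp³ carbons and no adjacent C=O → amine (secondary).
  CHO: terminal –CHO: carbonyl C bonded to H and C → aldehyde.
Ester appears at: CH(OCOCH3), CH(COOCH3) → 2.

2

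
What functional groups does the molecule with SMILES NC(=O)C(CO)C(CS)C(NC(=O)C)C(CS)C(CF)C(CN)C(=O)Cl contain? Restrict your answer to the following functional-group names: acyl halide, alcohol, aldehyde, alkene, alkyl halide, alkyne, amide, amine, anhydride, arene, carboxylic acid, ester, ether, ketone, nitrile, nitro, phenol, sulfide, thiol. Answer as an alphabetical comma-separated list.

acyl halide, alcohol, alkyl halide, amide, amine, thiol

–C(=O)NH2: carbonyl C bonded to C and to N → amide (the N is not a separate amine).
pendant –CH2OH on an sp³ backbone C → alcohol.
pendant –CH2SH → thiol.
pendant –NHC(=O)CH3: N bonded to a carbonyl → amide (not amine).
pendant –CH2SH → thiol.
pendant –CH2X: halogen on sp³ carbon → alkyl halide.
pendant –CH2NH2: N on sp³ C, no adjacent C=O → amine.
–C(=O)Cl: carbonyl C bonded to C and to a halogen → acyl halide (not alkyl halide).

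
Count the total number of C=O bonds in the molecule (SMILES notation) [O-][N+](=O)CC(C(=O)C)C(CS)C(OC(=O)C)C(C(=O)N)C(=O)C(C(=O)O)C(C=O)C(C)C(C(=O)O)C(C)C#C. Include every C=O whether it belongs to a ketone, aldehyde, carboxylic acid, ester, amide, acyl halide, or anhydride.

CH(COCH3): ketone, 1 C=O (running total 1).
CH(OCOCH3): ester, 1 C=O (running total 2).
CH(CONH2): amide, 1 C=O (running total 3).
CO: ketone, 1 C=O (running total 4).
CH(COOH): carboxylic acid, 1 C=O (running total 5).
CH(CHO): aldehyde, 1 C=O (running total 6).
CH(COOH): carboxylic acid, 1 C=O (running total 7).

7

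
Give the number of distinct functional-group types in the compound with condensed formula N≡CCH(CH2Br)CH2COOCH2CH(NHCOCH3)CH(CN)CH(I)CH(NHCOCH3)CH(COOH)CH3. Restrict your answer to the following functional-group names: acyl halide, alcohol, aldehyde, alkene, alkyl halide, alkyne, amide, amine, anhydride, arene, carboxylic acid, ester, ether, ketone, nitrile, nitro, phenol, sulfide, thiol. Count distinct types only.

N≡C–: carbon triple-bonded to nitrogen → nitrile.
pendant –CH2X: halogen on sp³ carbon → alkyl halide.
–C(=O)–O–C with C on the carbonyl side → ester.
pendant –NHC(=O)CH3: N bonded to a carbonyl → amide (not amine).
pendant –C≡N: nitrile.
halogen on an sp³ carbon → alkyl halide.
pendant –NHC(=O)CH3: N bonded to a carbonyl → amide (not amine).
pendant –COOH: carbonyl C bonded to C and –OH → carboxylic acid.
Distinct types present: alkyl halide, amide, carboxylic acid, ester, nitrile.

5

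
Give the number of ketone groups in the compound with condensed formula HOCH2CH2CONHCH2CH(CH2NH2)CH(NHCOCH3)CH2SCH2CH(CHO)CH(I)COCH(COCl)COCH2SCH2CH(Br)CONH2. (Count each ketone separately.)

HO– on an sp³ carbon → alcohol.
–C(=O)–N– linkage → amide (the N is not an amine).
pendant –CH2NH2: N on sp³ C, no adjacent C=O → amine.
pendant –NHC(=O)CH3: N bonded to a carbonyl → amide (not amine).
C–S–C linkage → sulfide (thioether).
pendant –CHO: carbonyl C bonded to C and H → aldehyde.
halogen on an sp³ carbon → alkyl halide.
–C(=O)– with carbon on both sides → ketone.
pendant –C(=O)X: carbonyl C bonded to C and halogen → acyl halide.
–C(=O)– with carbon on both sides → ketone.
C–S–C linkage → sulfide (thioether).
halogen on an sp³ carbon → alkyl halide.
–C(=O)NH2: carbonyl C bonded to C and to N → amide (the N is not a separate amine).
Ketone appears at: CO, CO → 2.

2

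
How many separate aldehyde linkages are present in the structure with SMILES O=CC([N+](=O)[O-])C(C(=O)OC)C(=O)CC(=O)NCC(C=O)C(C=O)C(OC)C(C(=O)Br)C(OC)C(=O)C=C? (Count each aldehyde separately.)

3

terminal –CHO: carbonyl C bonded to H and C → aldehyde.
–NO2 on an sp³ carbon → nitro (the N=O is not a carbonyl).
pendant –COOCH3: carbonyl C bonded to C and –OCH3 → ester.
–C(=O)– with carbon on both sides → ketone.
–C(=O)–N– linkage → amide (the N is not an amine).
pendant –CHO: carbonyl C bonded to C and H → aldehyde.
pendant –CHO: carbonyl C bonded to C and H → aldehyde.
pendant –OCH3: C–O–C with sp³ C, no adjacent C=O → ether.
pendant –C(=O)X: carbonyl C bonded to C and halogen → acyl halide.
pendant –OCH3: C–O–C with sp³ C, no adjacent C=O → ether.
–C(=O)– with carbon on both sides → ketone.
C=C double bond → alkene.
Aldehyde appears at: OHC, CH(CHO), CH(CHO) → 3.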